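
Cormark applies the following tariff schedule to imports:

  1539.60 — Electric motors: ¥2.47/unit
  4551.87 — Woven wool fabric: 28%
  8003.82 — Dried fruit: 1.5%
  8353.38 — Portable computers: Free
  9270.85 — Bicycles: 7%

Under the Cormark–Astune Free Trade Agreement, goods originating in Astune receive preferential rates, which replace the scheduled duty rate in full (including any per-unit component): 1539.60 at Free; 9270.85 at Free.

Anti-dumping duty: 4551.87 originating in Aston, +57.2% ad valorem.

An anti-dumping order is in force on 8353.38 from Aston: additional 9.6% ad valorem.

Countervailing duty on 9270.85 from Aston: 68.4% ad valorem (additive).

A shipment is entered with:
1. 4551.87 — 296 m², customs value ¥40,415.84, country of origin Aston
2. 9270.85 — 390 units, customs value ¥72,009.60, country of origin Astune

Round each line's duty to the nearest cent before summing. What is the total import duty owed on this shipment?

Line 1 (4551.87, Aston, 296 m², ¥40,415.84):
Base rate for 4551.87 is 28%.
Additional duty on 4551.87 from Aston: +57.2%. Applied ad valorem rate: 28% + 57.2% = 85.2%.
Duty = ¥40,415.84 × 85.2% = ¥34,434.30.
Line 2 (9270.85, Astune, 390 units, ¥72,009.60):
Base rate for 9270.85 is 7%.
Origin Astune qualifies under the Cormark–Astune agreement and 9270.85 is covered: preferential rate Free applies instead.
The additional-duty order on 9270.85 targets Aston, not Astune; it does not apply.
Duty = ¥72,009.60 × 0% = ¥0.00.
Total = ¥34,434.30 + ¥0.00 = ¥34,434.30.

¥34,434.30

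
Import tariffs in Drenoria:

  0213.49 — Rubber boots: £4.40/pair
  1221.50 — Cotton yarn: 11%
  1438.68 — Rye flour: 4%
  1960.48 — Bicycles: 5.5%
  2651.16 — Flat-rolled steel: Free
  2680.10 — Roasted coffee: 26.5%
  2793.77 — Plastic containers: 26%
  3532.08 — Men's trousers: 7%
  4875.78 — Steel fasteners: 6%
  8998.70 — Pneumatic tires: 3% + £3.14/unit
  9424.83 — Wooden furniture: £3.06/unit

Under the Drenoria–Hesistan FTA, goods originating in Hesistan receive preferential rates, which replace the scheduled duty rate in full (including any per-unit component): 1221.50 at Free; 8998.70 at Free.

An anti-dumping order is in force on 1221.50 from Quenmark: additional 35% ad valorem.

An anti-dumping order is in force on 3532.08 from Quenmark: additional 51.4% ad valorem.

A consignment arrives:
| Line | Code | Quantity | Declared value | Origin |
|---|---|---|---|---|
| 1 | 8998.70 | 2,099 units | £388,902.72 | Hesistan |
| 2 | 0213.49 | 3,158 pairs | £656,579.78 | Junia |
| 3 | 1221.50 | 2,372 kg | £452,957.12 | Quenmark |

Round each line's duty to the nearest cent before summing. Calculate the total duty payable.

£222,255.48

Line 1 (8998.70, Hesistan, 2,099 units, £388,902.72):
Base rate for 8998.70 is 3% + £3.14/unit.
Origin Hesistan qualifies under the Drenoria–Hesistan agreement and 8998.70 is covered: preferential rate Free applies instead.
Duty = £388,902.72 × 0% = £0.00.
Line 2 (0213.49, Junia, 3,158 pairs, £656,579.78):
Base rate for 0213.49 is £4.40/pair.
Duty = 3,158 × £4.40 = £13,895.20.
Line 3 (1221.50, Quenmark, 2,372 kg, £452,957.12):
Base rate for 1221.50 is 11%.
1221.50 has an FTA preferential rate, but origin Quenmark is not Hesistan; base rate stands.
Additional duty on 1221.50 from Quenmark: +35%. Applied ad valorem rate: 11% + 35% = 46%.
Duty = £452,957.12 × 46% = £208,360.28.
Total = £0.00 + £13,895.20 + £208,360.28 = £222,255.48.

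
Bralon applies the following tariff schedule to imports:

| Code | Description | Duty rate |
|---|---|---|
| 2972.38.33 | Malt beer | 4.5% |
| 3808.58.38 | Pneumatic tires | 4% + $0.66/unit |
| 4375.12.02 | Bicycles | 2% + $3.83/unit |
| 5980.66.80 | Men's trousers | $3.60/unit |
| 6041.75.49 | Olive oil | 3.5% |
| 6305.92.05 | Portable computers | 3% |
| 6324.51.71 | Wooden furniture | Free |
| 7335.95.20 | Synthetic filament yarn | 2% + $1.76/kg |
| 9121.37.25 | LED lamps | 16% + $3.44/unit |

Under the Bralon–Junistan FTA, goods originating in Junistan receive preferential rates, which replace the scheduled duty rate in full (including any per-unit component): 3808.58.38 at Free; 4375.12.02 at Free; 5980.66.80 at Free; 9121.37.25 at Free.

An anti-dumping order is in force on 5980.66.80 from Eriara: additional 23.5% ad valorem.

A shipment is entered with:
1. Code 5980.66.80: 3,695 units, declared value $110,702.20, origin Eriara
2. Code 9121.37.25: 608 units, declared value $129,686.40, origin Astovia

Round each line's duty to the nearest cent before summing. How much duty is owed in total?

$62,158.36

Line 1 (5980.66.80, Eriara, 3,695 units, $110,702.20):
Base rate for 5980.66.80 is $3.60/unit.
5980.66.80 has an FTA preferential rate, but origin Eriara is not Junistan; base rate stands.
Additional duty on 5980.66.80 from Eriara: +23.5% ad valorem. Applied ad valorem rate = 23.5%.
Duty = $110,702.20 × 23.5% + 3,695 × $3.60 = $39,317.02.
Line 2 (9121.37.25, Astovia, 608 units, $129,686.40):
Base rate for 9121.37.25 is 16% + $3.44/unit.
9121.37.25 has an FTA preferential rate, but origin Astovia is not Junistan; base rate stands.
Duty = $129,686.40 × 16% + 608 × $3.44 = $22,841.34.
Total = $39,317.02 + $22,841.34 = $62,158.36.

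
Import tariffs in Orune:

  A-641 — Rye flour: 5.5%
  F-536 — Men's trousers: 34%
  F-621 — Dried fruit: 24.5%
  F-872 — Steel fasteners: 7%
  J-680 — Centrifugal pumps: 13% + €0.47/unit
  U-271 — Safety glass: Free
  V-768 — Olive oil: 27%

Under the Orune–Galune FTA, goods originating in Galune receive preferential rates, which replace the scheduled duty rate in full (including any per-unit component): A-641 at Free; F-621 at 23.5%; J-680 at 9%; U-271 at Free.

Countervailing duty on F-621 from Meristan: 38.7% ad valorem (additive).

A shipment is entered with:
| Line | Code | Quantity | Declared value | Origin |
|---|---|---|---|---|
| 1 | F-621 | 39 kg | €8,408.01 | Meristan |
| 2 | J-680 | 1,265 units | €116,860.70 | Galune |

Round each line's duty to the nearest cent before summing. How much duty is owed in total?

€15,831.32

Line 1 (F-621, Meristan, 39 kg, €8,408.01):
Base rate for F-621 is 24.5%.
F-621 has an FTA preferential rate, but origin Meristan is not Galune; base rate stands.
Additional duty on F-621 from Meristan: +38.7%. Applied ad valorem rate: 24.5% + 38.7% = 63.2%.
Duty = €8,408.01 × 63.2% = €5,313.86.
Line 2 (J-680, Galune, 1,265 units, €116,860.70):
Base rate for J-680 is 13% + €0.47/unit.
Origin Galune qualifies under the Orune–Galune agreement and J-680 is covered: preferential rate 9% applies instead.
Duty = €116,860.70 × 9% = €10,517.46.
Total = €5,313.86 + €10,517.46 = €15,831.32.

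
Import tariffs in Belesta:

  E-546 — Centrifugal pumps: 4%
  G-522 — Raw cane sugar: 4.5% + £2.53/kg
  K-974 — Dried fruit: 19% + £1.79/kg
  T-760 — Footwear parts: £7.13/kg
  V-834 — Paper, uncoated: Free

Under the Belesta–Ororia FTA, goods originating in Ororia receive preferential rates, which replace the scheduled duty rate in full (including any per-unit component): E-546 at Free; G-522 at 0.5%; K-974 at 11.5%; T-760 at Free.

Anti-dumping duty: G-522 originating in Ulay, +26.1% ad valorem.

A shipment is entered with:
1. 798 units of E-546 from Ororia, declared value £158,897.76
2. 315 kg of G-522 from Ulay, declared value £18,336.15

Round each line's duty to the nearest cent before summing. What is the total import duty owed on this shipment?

£6,407.81

Line 1 (E-546, Ororia, 798 units, £158,897.76):
Base rate for E-546 is 4%.
Origin Ororia qualifies under the Belesta–Ororia agreement and E-546 is covered: preferential rate Free applies instead.
Duty = £158,897.76 × 0% = £0.00.
Line 2 (G-522, Ulay, 315 kg, £18,336.15):
Base rate for G-522 is 4.5% + £2.53/kg.
G-522 has an FTA preferential rate, but origin Ulay is not Ororia; base rate stands.
Additional duty on G-522 from Ulay: +26.1%. Applied ad valorem rate: 4.5% + 26.1% = 30.6%.
Duty = £18,336.15 × 30.6% + 315 × £2.53 = £6,407.81.
Total = £0.00 + £6,407.81 = £6,407.81.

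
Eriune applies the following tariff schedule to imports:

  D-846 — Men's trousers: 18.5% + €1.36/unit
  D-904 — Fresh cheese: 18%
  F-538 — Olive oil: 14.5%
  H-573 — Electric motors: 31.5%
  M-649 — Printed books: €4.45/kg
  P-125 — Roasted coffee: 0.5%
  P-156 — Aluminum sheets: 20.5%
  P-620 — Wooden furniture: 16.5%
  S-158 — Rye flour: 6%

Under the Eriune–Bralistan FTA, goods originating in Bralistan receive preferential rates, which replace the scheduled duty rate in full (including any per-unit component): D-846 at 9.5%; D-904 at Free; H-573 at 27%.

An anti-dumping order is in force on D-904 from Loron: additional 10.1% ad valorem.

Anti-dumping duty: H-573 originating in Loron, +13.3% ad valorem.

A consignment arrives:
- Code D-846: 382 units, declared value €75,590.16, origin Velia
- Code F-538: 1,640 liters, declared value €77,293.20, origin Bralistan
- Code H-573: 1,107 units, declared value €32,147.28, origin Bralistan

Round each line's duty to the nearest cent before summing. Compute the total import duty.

Line 1 (D-846, Velia, 382 units, €75,590.16):
Base rate for D-846 is 18.5% + €1.36/unit.
D-846 has an FTA preferential rate, but origin Velia is not Bralistan; base rate stands.
Duty = €75,590.16 × 18.5% + 382 × €1.36 = €14,503.70.
Line 2 (F-538, Bralistan, 1,640 liters, €77,293.20):
Base rate for F-538 is 14.5%.
Origin Bralistan is the FTA partner but F-538 is not on the preference list; base rate stands.
Duty = €77,293.20 × 14.5% = €11,207.51.
Line 3 (H-573, Bralistan, 1,107 units, €32,147.28):
Base rate for H-573 is 31.5%.
Origin Bralistan qualifies under the Eriune–Bralistan agreement and H-573 is covered: preferential rate 27% applies instead.
The additional-duty order on H-573 targets Loron, not Bralistan; it does not apply.
Duty = €32,147.28 × 27% = €8,679.77.
Total = €14,503.70 + €11,207.51 + €8,679.77 = €34,390.98.

€34,390.98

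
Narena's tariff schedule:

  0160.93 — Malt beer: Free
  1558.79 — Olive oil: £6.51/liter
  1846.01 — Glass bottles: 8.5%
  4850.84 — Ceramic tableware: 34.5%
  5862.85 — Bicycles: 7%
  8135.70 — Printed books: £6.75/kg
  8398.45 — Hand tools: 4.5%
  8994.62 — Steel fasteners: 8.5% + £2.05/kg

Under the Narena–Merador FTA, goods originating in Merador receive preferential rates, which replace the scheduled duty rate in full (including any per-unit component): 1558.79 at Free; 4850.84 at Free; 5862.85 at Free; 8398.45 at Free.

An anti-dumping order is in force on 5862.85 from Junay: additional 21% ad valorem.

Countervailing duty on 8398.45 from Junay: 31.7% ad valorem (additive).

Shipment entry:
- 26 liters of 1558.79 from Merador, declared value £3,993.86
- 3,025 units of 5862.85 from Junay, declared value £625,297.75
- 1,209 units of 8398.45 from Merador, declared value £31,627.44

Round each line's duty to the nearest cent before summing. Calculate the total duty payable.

£175,083.37

Line 1 (1558.79, Merador, 26 liters, £3,993.86):
Base rate for 1558.79 is £6.51/liter.
Origin Merador qualifies under the Narena–Merador agreement and 1558.79 is covered: preferential rate Free applies instead.
Duty = £3,993.86 × 0% = £0.00.
Line 2 (5862.85, Junay, 3,025 units, £625,297.75):
Base rate for 5862.85 is 7%.
5862.85 has an FTA preferential rate, but origin Junay is not Merador; base rate stands.
Additional duty on 5862.85 from Junay: +21%. Applied ad valorem rate: 7% + 21% = 28%.
Duty = £625,297.75 × 28% = £175,083.37.
Line 3 (8398.45, Merador, 1,209 units, £31,627.44):
Base rate for 8398.45 is 4.5%.
Origin Merador qualifies under the Narena–Merador agreement and 8398.45 is covered: preferential rate Free applies instead.
The additional-duty order on 8398.45 targets Junay, not Merador; it does not apply.
Duty = £31,627.44 × 0% = £0.00.
Total = £0.00 + £175,083.37 + £0.00 = £175,083.37.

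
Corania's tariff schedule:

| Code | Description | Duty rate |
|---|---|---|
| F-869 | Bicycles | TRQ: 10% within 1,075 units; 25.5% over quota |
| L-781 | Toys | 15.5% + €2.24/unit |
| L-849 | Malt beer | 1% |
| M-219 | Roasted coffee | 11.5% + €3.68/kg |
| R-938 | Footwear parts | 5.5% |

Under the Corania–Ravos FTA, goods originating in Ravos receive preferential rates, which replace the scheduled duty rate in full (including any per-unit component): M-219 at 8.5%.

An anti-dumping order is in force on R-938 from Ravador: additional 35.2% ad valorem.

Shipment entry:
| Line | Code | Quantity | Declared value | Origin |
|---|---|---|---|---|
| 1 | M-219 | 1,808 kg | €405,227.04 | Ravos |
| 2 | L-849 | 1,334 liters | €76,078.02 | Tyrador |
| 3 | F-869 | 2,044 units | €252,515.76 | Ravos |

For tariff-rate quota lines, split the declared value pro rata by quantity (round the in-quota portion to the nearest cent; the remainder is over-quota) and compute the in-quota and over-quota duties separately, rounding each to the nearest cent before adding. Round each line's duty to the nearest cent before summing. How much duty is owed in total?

€79,011.75

Line 1 (M-219, Ravos, 1,808 kg, €405,227.04):
Base rate for M-219 is 11.5% + €3.68/kg.
Origin Ravos qualifies under the Corania–Ravos agreement and M-219 is covered: preferential rate 8.5% applies instead.
Duty = €405,227.04 × 8.5% = €34,444.30.
Line 2 (L-849, Tyrador, 1,334 liters, €76,078.02):
Base rate for L-849 is 1%.
Duty = €76,078.02 × 1% = €760.78.
Line 3 (F-869, Ravos, 2,044 units, €252,515.76):
Code F-869 is under a tariff-rate quota (threshold 1,075 units). In-quota: 1,075 units at 10%; over-quota: 969 units at 25.5%.
Pro-rata value split: in-quota = €252,515.76 × 1,075/2,044 = €132,805.50; over-quota = €252,515.76 − €132,805.50 = €119,710.26.
In-quota duty = €132,805.50 × 10% = €13,280.55. Over-quota duty = €119,710.26 × 25.5% = €30,526.12.
Line duty = €13,280.55 + €30,526.12 = €43,806.67.
Total = €34,444.30 + €760.78 + €43,806.67 = €79,011.75.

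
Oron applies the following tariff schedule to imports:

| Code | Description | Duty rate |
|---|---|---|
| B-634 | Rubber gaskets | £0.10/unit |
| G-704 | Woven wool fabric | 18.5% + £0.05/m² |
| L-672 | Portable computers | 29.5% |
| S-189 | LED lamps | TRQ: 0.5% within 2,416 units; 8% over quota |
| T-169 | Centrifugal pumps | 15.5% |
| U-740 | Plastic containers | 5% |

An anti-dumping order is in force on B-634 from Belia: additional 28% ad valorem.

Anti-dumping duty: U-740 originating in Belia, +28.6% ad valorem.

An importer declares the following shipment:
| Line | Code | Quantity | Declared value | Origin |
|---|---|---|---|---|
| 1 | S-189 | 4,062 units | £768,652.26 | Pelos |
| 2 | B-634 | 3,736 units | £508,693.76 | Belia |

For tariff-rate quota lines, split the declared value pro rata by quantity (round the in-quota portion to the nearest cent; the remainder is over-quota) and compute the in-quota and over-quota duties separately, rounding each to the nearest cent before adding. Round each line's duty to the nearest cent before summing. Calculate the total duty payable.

Line 1 (S-189, Pelos, 4,062 units, £768,652.26):
Code S-189 is under a tariff-rate quota (threshold 2,416 units). In-quota: 2,416 units at 0.5%; over-quota: 1,646 units at 8%.
Pro-rata value split: in-quota = £768,652.26 × 2,416/4,062 = £457,179.68; over-quota = £768,652.26 − £457,179.68 = £311,472.58.
In-quota duty = £457,179.68 × 0.5% = £2,285.90. Over-quota duty = £311,472.58 × 8% = £24,917.81.
Line duty = £2,285.90 + £24,917.81 = £27,203.71.
Line 2 (B-634, Belia, 3,736 units, £508,693.76):
Base rate for B-634 is £0.10/unit.
Additional duty on B-634 from Belia: +28% ad valorem. Applied ad valorem rate = 28%.
Duty = £508,693.76 × 28% + 3,736 × £0.10 = £142,807.85.
Total = £27,203.71 + £142,807.85 = £170,011.56.

£170,011.56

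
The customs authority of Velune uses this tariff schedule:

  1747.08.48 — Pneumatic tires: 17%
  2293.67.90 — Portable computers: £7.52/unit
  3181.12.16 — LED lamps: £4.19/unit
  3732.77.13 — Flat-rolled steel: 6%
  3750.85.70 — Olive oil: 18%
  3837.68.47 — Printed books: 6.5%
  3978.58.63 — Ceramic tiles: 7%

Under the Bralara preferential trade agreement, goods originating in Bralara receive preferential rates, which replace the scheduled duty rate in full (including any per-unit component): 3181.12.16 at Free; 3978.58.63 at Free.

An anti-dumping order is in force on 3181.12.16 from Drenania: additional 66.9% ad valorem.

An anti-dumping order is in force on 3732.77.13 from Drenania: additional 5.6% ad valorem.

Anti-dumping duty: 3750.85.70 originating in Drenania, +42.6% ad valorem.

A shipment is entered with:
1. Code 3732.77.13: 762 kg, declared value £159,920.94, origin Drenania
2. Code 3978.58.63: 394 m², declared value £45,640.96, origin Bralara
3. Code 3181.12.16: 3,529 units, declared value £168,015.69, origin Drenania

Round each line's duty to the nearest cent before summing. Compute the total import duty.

£145,739.84

Line 1 (3732.77.13, Drenania, 762 kg, £159,920.94):
Base rate for 3732.77.13 is 6%.
Additional duty on 3732.77.13 from Drenania: +5.6%. Applied ad valorem rate: 6% + 5.6% = 11.6%.
Duty = £159,920.94 × 11.6% = £18,550.83.
Line 2 (3978.58.63, Bralara, 394 m², £45,640.96):
Base rate for 3978.58.63 is 7%.
Origin Bralara qualifies under the Velune–Bralara agreement and 3978.58.63 is covered: preferential rate Free applies instead.
Duty = £45,640.96 × 0% = £0.00.
Line 3 (3181.12.16, Drenania, 3,529 units, £168,015.69):
Base rate for 3181.12.16 is £4.19/unit.
3181.12.16 has an FTA preferential rate, but origin Drenania is not Bralara; base rate stands.
Additional duty on 3181.12.16 from Drenania: +66.9% ad valorem. Applied ad valorem rate = 66.9%.
Duty = £168,015.69 × 66.9% + 3,529 × £4.19 = £127,189.01.
Total = £18,550.83 + £0.00 + £127,189.01 = £145,739.84.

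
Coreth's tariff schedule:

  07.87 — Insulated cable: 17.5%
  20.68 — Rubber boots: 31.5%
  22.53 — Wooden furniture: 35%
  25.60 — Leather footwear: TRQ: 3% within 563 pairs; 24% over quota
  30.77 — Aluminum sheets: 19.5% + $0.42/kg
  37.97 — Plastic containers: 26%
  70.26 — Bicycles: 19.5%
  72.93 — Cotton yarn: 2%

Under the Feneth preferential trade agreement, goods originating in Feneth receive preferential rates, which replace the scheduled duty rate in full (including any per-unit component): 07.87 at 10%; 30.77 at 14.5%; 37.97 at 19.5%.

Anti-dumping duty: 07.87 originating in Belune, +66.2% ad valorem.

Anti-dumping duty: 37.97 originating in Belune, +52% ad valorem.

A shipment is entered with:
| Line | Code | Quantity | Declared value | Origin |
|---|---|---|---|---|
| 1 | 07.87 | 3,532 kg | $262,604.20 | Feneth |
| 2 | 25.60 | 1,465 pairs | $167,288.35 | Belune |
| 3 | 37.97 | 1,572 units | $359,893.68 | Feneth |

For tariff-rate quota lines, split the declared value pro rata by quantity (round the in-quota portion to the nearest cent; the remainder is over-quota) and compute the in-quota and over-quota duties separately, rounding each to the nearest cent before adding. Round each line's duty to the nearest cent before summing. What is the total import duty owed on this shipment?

Line 1 (07.87, Feneth, 3,532 kg, $262,604.20):
Base rate for 07.87 is 17.5%.
Origin Feneth qualifies under the Coreth–Feneth agreement and 07.87 is covered: preferential rate 10% applies instead.
The additional-duty order on 07.87 targets Belune, not Feneth; it does not apply.
Duty = $262,604.20 × 10% = $26,260.42.
Line 2 (25.60, Belune, 1,465 pairs, $167,288.35):
Code 25.60 is under a tariff-rate quota (threshold 563 pairs). In-quota: 563 pairs at 3%; over-quota: 902 pairs at 24%.
Pro-rata value split: in-quota = $167,288.35 × 563/1,465 = $64,288.97; over-quota = $167,288.35 − $64,288.97 = $102,999.38.
In-quota duty = $64,288.97 × 3% = $1,928.67. Over-quota duty = $102,999.38 × 24% = $24,719.85.
Line duty = $1,928.67 + $24,719.85 = $26,648.52.
Line 3 (37.97, Feneth, 1,572 units, $359,893.68):
Base rate for 37.97 is 26%.
Origin Feneth qualifies under the Coreth–Feneth agreement and 37.97 is covered: preferential rate 19.5% applies instead.
The additional-duty order on 37.97 targets Belune, not Feneth; it does not apply.
Duty = $359,893.68 × 19.5% = $70,179.27.
Total = $26,260.42 + $26,648.52 + $70,179.27 = $123,088.21.

$123,088.21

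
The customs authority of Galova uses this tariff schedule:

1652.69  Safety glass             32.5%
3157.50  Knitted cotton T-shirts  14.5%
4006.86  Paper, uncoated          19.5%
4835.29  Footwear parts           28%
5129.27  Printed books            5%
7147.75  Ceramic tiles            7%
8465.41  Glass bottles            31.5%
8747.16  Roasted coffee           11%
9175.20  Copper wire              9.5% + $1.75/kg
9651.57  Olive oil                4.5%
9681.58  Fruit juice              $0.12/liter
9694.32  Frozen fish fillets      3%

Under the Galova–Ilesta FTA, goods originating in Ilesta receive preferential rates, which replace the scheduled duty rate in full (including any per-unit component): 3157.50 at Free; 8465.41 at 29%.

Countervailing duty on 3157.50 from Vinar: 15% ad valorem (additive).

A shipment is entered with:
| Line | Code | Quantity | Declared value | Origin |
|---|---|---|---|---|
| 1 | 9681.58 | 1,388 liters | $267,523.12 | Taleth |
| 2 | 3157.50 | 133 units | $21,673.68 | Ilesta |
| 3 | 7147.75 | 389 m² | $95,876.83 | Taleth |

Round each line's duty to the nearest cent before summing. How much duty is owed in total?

$6,877.94

Line 1 (9681.58, Taleth, 1,388 liters, $267,523.12):
Base rate for 9681.58 is $0.12/liter.
Duty = 1,388 × $0.12 = $166.56.
Line 2 (3157.50, Ilesta, 133 units, $21,673.68):
Base rate for 3157.50 is 14.5%.
Origin Ilesta qualifies under the Galova–Ilesta agreement and 3157.50 is covered: preferential rate Free applies instead.
The additional-duty order on 3157.50 targets Vinar, not Ilesta; it does not apply.
Duty = $21,673.68 × 0% = $0.00.
Line 3 (7147.75, Taleth, 389 m², $95,876.83):
Base rate for 7147.75 is 7%.
Duty = $95,876.83 × 7% = $6,711.38.
Total = $166.56 + $0.00 + $6,711.38 = $6,877.94.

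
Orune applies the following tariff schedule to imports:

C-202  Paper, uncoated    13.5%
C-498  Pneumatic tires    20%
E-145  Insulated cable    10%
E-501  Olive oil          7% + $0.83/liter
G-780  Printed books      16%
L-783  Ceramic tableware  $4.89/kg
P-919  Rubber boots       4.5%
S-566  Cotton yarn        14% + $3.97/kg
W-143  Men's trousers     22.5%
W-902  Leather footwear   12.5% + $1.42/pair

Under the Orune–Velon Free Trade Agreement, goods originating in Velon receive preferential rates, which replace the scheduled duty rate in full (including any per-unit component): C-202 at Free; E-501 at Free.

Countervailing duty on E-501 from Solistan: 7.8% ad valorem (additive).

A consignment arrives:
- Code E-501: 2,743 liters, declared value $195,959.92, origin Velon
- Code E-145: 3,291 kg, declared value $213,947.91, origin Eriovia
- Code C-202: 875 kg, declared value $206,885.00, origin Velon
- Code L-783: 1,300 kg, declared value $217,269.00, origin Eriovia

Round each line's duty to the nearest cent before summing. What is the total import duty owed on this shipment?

Line 1 (E-501, Velon, 2,743 liters, $195,959.92):
Base rate for E-501 is 7% + $0.83/liter.
Origin Velon qualifies under the Orune–Velon agreement and E-501 is covered: preferential rate Free applies instead.
The additional-duty order on E-501 targets Solistan, not Velon; it does not apply.
Duty = $195,959.92 × 0% = $0.00.
Line 2 (E-145, Eriovia, 3,291 kg, $213,947.91):
Base rate for E-145 is 10%.
Duty = $213,947.91 × 10% = $21,394.79.
Line 3 (C-202, Velon, 875 kg, $206,885.00):
Base rate for C-202 is 13.5%.
Origin Velon qualifies under the Orune–Velon agreement and C-202 is covered: preferential rate Free applies instead.
Duty = $206,885.00 × 0% = $0.00.
Line 4 (L-783, Eriovia, 1,300 kg, $217,269.00):
Base rate for L-783 is $4.89/kg.
Duty = 1,300 × $4.89 = $6,357.00.
Total = $0.00 + $21,394.79 + $0.00 + $6,357.00 = $27,751.79.

$27,751.79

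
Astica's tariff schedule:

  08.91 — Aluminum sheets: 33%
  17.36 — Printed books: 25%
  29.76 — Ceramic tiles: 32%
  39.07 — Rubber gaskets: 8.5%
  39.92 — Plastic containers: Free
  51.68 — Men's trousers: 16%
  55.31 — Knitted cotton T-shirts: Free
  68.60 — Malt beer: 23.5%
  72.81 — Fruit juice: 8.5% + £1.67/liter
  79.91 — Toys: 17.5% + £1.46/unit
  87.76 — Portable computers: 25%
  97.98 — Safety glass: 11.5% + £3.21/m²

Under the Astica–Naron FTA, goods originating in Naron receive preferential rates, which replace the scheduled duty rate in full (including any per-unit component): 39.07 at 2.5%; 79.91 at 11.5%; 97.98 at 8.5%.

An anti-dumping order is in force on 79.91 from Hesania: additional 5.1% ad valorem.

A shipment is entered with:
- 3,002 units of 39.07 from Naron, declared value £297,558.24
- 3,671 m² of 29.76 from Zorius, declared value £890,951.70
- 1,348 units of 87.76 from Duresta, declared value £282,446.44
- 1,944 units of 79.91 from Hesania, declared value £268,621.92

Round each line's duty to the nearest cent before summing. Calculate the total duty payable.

Line 1 (39.07, Naron, 3,002 units, £297,558.24):
Base rate for 39.07 is 8.5%.
Origin Naron qualifies under the Astica–Naron agreement and 39.07 is covered: preferential rate 2.5% applies instead.
Duty = £297,558.24 × 2.5% = £7,438.96.
Line 2 (29.76, Zorius, 3,671 m², £890,951.70):
Base rate for 29.76 is 32%.
Duty = £890,951.70 × 32% = £285,104.54.
Line 3 (87.76, Duresta, 1,348 units, £282,446.44):
Base rate for 87.76 is 25%.
Duty = £282,446.44 × 25% = £70,611.61.
Line 4 (79.91, Hesania, 1,944 units, £268,621.92):
Base rate for 79.91 is 17.5% + £1.46/unit.
79.91 has an FTA preferential rate, but origin Hesania is not Naron; base rate stands.
Additional duty on 79.91 from Hesania: +5.1%. Applied ad valorem rate: 17.5% + 5.1% = 22.6%.
Duty = £268,621.92 × 22.6% + 1,944 × £1.46 = £63,546.79.
Total = £7,438.96 + £285,104.54 + £70,611.61 + £63,546.79 = £426,701.90.

£426,701.90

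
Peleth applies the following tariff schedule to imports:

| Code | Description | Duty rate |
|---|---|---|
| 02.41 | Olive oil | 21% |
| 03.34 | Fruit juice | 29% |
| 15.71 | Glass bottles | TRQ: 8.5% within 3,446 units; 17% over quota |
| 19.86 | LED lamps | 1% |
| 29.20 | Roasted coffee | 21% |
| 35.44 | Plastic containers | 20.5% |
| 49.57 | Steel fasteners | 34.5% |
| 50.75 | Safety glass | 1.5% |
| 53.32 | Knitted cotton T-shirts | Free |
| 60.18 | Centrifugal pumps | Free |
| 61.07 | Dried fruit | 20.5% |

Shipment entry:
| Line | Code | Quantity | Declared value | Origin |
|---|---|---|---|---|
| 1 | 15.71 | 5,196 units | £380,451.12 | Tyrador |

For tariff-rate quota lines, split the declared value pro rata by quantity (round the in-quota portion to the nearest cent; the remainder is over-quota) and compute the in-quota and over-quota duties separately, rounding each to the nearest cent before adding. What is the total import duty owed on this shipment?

£43,229.82

Line 1 (15.71, Tyrador, 5,196 units, £380,451.12):
Code 15.71 is under a tariff-rate quota (threshold 3,446 units). In-quota: 3,446 units at 8.5%; over-quota: 1,750 units at 17%.
Pro-rata value split: in-quota = £380,451.12 × 3,446/5,196 = £252,316.12; over-quota = £380,451.12 − £252,316.12 = £128,135.00.
In-quota duty = £252,316.12 × 8.5% = £21,446.87. Over-quota duty = £128,135.00 × 17% = £21,782.95.
Line duty = £21,446.87 + £21,782.95 = £43,229.82.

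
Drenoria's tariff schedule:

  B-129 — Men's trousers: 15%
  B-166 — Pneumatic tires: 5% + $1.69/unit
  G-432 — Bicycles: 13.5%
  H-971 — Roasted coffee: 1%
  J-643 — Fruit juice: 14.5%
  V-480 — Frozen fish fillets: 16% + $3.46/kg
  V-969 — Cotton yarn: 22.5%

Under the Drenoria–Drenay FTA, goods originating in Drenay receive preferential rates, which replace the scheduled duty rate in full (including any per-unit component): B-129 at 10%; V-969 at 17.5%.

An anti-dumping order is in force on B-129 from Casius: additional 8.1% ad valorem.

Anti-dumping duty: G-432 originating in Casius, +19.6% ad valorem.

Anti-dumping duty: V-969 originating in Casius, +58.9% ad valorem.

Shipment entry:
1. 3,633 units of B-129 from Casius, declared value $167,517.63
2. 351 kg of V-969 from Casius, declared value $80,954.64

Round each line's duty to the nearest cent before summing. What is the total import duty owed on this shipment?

$104,593.65

Line 1 (B-129, Casius, 3,633 units, $167,517.63):
Base rate for B-129 is 15%.
B-129 has an FTA preferential rate, but origin Casius is not Drenay; base rate stands.
Additional duty on B-129 from Casius: +8.1%. Applied ad valorem rate: 15% + 8.1% = 23.1%.
Duty = $167,517.63 × 23.1% = $38,696.57.
Line 2 (V-969, Casius, 351 kg, $80,954.64):
Base rate for V-969 is 22.5%.
V-969 has an FTA preferential rate, but origin Casius is not Drenay; base rate stands.
Additional duty on V-969 from Casius: +58.9%. Applied ad valorem rate: 22.5% + 58.9% = 81.4%.
Duty = $80,954.64 × 81.4% = $65,897.08.
Total = $38,696.57 + $65,897.08 = $104,593.65.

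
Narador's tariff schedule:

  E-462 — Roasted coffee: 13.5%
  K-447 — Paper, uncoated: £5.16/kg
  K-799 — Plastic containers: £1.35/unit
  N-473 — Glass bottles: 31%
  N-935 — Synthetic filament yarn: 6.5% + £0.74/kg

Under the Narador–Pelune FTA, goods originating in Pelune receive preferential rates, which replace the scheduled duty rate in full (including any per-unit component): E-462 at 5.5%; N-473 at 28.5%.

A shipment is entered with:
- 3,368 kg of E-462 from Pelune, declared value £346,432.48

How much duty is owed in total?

Line 1 (E-462, Pelune, 3,368 kg, £346,432.48):
Base rate for E-462 is 13.5%.
Origin Pelune qualifies under the Narador–Pelune agreement and E-462 is covered: preferential rate 5.5% applies instead.
Duty = £346,432.48 × 5.5% = £19,053.79.

£19,053.79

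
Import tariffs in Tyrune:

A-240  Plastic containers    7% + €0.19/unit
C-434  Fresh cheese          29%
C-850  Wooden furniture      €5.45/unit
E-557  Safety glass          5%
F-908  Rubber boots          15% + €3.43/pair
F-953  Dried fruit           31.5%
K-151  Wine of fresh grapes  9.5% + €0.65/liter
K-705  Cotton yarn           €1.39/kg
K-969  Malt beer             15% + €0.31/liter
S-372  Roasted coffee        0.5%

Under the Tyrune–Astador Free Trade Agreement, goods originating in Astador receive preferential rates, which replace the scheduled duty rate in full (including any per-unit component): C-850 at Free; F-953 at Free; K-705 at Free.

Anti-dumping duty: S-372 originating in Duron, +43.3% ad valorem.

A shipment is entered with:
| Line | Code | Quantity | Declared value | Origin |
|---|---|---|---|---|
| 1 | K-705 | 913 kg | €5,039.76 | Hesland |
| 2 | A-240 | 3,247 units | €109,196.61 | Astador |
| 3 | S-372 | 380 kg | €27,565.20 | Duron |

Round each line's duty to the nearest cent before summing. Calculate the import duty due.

€21,603.32

Line 1 (K-705, Hesland, 913 kg, €5,039.76):
Base rate for K-705 is €1.39/kg.
K-705 has an FTA preferential rate, but origin Hesland is not Astador; base rate stands.
Duty = 913 × €1.39 = €1,269.07.
Line 2 (A-240, Astador, 3,247 units, €109,196.61):
Base rate for A-240 is 7% + €0.19/unit.
Origin Astador is the FTA partner but A-240 is not on the preference list; base rate stands.
Duty = €109,196.61 × 7% + 3,247 × €0.19 = €8,260.69.
Line 3 (S-372, Duron, 380 kg, €27,565.20):
Base rate for S-372 is 0.5%.
Additional duty on S-372 from Duron: +43.3%. Applied ad valorem rate: 0.5% + 43.3% = 43.8%.
Duty = €27,565.20 × 43.8% = €12,073.56.
Total = €1,269.07 + €8,260.69 + €12,073.56 = €21,603.32.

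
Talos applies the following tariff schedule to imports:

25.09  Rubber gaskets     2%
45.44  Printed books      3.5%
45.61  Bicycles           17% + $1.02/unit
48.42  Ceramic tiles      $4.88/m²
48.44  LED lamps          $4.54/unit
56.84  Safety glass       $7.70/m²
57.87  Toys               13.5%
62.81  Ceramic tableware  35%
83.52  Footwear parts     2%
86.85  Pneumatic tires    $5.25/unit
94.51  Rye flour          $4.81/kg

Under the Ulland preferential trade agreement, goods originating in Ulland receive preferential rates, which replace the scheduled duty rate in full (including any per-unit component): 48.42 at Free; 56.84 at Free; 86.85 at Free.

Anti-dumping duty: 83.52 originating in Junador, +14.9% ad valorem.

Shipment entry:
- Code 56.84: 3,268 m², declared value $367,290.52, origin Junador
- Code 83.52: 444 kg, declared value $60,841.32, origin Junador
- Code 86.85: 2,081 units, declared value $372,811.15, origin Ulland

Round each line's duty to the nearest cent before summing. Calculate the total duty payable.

$35,445.78

Line 1 (56.84, Junador, 3,268 m², $367,290.52):
Base rate for 56.84 is $7.70/m².
56.84 has an FTA preferential rate, but origin Junador is not Ulland; base rate stands.
Duty = 3,268 × $7.70 = $25,163.60.
Line 2 (83.52, Junador, 444 kg, $60,841.32):
Base rate for 83.52 is 2%.
Additional duty on 83.52 from Junador: +14.9%. Applied ad valorem rate: 2% + 14.9% = 16.9%.
Duty = $60,841.32 × 16.9% = $10,282.18.
Line 3 (86.85, Ulland, 2,081 units, $372,811.15):
Base rate for 86.85 is $5.25/unit.
Origin Ulland qualifies under the Talos–Ulland agreement and 86.85 is covered: preferential rate Free applies instead.
Duty = $372,811.15 × 0% = $0.00.
Total = $25,163.60 + $10,282.18 + $0.00 = $35,445.78.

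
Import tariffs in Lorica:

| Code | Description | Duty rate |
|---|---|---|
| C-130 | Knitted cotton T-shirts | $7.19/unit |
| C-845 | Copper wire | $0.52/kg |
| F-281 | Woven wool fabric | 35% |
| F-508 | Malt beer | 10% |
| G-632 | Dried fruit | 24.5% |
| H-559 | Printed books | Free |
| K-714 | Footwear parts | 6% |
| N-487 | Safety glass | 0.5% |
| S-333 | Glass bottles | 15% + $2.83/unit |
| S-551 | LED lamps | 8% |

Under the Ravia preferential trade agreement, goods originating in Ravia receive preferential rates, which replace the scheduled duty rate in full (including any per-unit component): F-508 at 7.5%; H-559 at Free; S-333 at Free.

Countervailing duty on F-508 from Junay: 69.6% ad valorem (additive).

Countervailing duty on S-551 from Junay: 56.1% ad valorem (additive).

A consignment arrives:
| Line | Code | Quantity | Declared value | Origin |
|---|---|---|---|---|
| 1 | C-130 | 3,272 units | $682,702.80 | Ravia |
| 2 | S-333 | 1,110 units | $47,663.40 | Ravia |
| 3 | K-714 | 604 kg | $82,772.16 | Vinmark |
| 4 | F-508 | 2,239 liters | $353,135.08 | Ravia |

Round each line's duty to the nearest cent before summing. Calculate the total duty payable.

$54,977.14

Line 1 (C-130, Ravia, 3,272 units, $682,702.80):
Base rate for C-130 is $7.19/unit.
Origin Ravia is the FTA partner but C-130 is not on the preference list; base rate stands.
Duty = 3,272 × $7.19 = $23,525.68.
Line 2 (S-333, Ravia, 1,110 units, $47,663.40):
Base rate for S-333 is 15% + $2.83/unit.
Origin Ravia qualifies under the Lorica–Ravia agreement and S-333 is covered: preferential rate Free applies instead.
Duty = $47,663.40 × 0% = $0.00.
Line 3 (K-714, Vinmark, 604 kg, $82,772.16):
Base rate for K-714 is 6%.
Duty = $82,772.16 × 6% = $4,966.33.
Line 4 (F-508, Ravia, 2,239 liters, $353,135.08):
Base rate for F-508 is 10%.
Origin Ravia qualifies under the Lorica–Ravia agreement and F-508 is covered: preferential rate 7.5% applies instead.
The additional-duty order on F-508 targets Junay, not Ravia; it does not apply.
Duty = $353,135.08 × 7.5% = $26,485.13.
Total = $23,525.68 + $0.00 + $4,966.33 + $26,485.13 = $54,977.14.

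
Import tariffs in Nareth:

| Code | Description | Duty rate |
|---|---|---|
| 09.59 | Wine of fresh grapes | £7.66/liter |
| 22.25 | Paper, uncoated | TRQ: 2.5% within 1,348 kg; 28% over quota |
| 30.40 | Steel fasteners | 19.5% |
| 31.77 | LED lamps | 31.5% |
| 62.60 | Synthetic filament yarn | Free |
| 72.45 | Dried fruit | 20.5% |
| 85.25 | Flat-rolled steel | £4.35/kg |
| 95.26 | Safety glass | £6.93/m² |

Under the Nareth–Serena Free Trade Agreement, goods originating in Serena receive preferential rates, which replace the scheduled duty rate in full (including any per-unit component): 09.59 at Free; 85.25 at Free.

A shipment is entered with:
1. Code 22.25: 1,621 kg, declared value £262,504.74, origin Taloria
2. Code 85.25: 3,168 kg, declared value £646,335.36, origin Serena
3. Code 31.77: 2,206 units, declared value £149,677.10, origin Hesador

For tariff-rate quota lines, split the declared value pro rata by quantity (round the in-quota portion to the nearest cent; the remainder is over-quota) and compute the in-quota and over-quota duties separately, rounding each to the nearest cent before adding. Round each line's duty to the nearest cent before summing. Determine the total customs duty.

£64,984.36

Line 1 (22.25, Taloria, 1,621 kg, £262,504.74):
Code 22.25 is under a tariff-rate quota (threshold 1,348 kg). In-quota: 1,348 kg at 2.5%; over-quota: 273 kg at 28%.
Pro-rata value split: in-quota = £262,504.74 × 1,348/1,621 = £218,295.12; over-quota = £262,504.74 − £218,295.12 = £44,209.62.
In-quota duty = £218,295.12 × 2.5% = £5,457.38. Over-quota duty = £44,209.62 × 28% = £12,378.69.
Line duty = £5,457.38 + £12,378.69 = £17,836.07.
Line 2 (85.25, Serena, 3,168 kg, £646,335.36):
Base rate for 85.25 is £4.35/kg.
Origin Serena qualifies under the Nareth–Serena agreement and 85.25 is covered: preferential rate Free applies instead.
Duty = £646,335.36 × 0% = £0.00.
Line 3 (31.77, Hesador, 2,206 units, £149,677.10):
Base rate for 31.77 is 31.5%.
Duty = £149,677.10 × 31.5% = £47,148.29.
Total = £17,836.07 + £0.00 + £47,148.29 = £64,984.36.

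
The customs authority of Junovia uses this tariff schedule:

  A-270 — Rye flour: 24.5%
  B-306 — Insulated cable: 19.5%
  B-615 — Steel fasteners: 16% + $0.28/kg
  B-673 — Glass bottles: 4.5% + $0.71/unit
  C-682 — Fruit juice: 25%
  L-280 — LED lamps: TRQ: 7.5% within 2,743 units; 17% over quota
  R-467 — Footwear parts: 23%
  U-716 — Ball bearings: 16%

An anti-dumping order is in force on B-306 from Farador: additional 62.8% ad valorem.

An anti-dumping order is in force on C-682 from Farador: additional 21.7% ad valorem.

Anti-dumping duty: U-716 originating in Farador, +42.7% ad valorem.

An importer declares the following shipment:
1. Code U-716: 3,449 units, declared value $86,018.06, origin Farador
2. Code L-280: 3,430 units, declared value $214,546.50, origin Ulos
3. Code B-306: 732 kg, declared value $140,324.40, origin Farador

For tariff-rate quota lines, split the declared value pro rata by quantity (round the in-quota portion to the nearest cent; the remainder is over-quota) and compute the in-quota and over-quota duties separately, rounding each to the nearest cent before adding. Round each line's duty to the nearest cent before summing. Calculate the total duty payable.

$186,152.89

Line 1 (U-716, Farador, 3,449 units, $86,018.06):
Base rate for U-716 is 16%.
Additional duty on U-716 from Farador: +42.7%. Applied ad valorem rate: 16% + 42.7% = 58.7%.
Duty = $86,018.06 × 58.7% = $50,492.60.
Line 2 (L-280, Ulos, 3,430 units, $214,546.50):
Code L-280 is under a tariff-rate quota (threshold 2,743 units). In-quota: 2,743 units at 7.5%; over-quota: 687 units at 17%.
Pro-rata value split: in-quota = $214,546.50 × 2,743/3,430 = $171,574.65; over-quota = $214,546.50 − $171,574.65 = $42,971.85.
In-quota duty = $171,574.65 × 7.5% = $12,868.10. Over-quota duty = $42,971.85 × 17% = $7,305.21.
Line duty = $12,868.10 + $7,305.21 = $20,173.31.
Line 3 (B-306, Farador, 732 kg, $140,324.40):
Base rate for B-306 is 19.5%.
Additional duty on B-306 from Farador: +62.8%. Applied ad valorem rate: 19.5% + 62.8% = 82.3%.
Duty = $140,324.40 × 82.3% = $115,486.98.
Total = $50,492.60 + $20,173.31 + $115,486.98 = $186,152.89.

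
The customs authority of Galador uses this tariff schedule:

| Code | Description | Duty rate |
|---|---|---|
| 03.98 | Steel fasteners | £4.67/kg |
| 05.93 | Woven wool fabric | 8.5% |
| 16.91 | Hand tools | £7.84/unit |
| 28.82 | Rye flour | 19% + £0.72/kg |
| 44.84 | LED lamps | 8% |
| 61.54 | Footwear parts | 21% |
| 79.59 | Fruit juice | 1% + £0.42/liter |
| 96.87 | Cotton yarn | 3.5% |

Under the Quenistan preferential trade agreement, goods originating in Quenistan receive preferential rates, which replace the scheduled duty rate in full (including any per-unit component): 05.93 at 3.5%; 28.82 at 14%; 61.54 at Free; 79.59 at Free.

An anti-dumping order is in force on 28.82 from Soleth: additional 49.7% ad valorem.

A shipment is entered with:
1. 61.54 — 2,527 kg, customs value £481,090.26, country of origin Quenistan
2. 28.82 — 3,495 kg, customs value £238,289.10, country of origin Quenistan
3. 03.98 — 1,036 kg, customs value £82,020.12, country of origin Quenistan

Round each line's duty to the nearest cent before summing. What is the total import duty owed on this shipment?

£38,198.59

Line 1 (61.54, Quenistan, 2,527 kg, £481,090.26):
Base rate for 61.54 is 21%.
Origin Quenistan qualifies under the Galador–Quenistan agreement and 61.54 is covered: preferential rate Free applies instead.
Duty = £481,090.26 × 0% = £0.00.
Line 2 (28.82, Quenistan, 3,495 kg, £238,289.10):
Base rate for 28.82 is 19% + £0.72/kg.
Origin Quenistan qualifies under the Galador–Quenistan agreement and 28.82 is covered: preferential rate 14% applies instead.
The additional-duty order on 28.82 targets Soleth, not Quenistan; it does not apply.
Duty = £238,289.10 × 14% = £33,360.47.
Line 3 (03.98, Quenistan, 1,036 kg, £82,020.12):
Base rate for 03.98 is £4.67/kg.
Origin Quenistan is the FTA partner but 03.98 is not on the preference list; base rate stands.
Duty = 1,036 × £4.67 = £4,838.12.
Total = £0.00 + £33,360.47 + £4,838.12 = £38,198.59.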